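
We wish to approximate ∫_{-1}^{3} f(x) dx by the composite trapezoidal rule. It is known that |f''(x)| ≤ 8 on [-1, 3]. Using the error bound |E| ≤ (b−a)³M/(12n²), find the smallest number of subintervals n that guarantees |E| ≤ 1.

Need 512/(12n²) ≤ 1.
n² ≥ 512/(12·1) = 42.6667 ⇒ n ≥ 6.5320, so the smallest n is 7.

7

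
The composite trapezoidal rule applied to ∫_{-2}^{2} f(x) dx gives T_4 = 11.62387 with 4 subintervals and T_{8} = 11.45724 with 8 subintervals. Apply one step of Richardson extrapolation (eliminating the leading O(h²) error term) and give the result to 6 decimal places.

11.401697

R = (4·T_{8} − T_4) / 3 = (4·11.45724 − 11.62387)/3 = (34.20509)/3 = 11.401697.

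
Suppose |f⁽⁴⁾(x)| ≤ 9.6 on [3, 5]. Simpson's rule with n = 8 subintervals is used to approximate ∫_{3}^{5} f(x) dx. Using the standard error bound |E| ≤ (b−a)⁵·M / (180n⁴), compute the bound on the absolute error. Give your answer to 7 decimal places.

|E| ≤ (2)⁵·9.6 / (180·8⁴) = 307.2/737280 = 0.0004167.

0.0004167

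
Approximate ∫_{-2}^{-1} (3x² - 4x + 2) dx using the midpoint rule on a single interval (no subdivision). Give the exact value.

14.75

M = (b−a)·f(-1.5) = 1·(14.75) = 14.75.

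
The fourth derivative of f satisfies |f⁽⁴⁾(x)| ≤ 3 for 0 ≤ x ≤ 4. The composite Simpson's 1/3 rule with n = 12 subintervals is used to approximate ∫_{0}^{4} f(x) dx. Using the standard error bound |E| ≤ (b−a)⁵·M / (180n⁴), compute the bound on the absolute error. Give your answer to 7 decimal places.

|E| ≤ (4)⁵·3 / (180·12⁴) = 3072/3732480 = 0.0008230.

0.0008230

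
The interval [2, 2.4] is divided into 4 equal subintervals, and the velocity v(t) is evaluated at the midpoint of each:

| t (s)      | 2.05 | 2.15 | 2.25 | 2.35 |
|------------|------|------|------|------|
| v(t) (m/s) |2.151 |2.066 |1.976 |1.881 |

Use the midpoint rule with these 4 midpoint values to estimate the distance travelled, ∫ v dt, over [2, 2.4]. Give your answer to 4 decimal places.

h = 0.1, n = 4.
h·[y(m₁) + y(m₂) + y(m₃) + y(m₄)] = 0.1·(8.074) = 0.8074.

0.8074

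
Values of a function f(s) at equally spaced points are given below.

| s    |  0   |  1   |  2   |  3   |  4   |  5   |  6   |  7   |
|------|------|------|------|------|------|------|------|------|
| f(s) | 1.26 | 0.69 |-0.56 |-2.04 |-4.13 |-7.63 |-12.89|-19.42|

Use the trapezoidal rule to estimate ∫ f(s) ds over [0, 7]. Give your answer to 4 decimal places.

h = 1, n = 7.
(h/2)·[y₀ + 2y₁ + 2y₂ + 2y₃ + 2y₄ + 2y₅ + 2y₆ + y₇] = 0.5·(-71.28) = -35.6400.

-35.6400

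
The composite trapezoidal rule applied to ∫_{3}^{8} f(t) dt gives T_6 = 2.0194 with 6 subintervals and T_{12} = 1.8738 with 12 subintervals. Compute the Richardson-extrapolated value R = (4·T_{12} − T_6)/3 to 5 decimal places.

1.82527

R = (4·T_{12} − T_6) / 3 = (4·1.8738 − 2.0194)/3 = (5.4758)/3 = 1.82527.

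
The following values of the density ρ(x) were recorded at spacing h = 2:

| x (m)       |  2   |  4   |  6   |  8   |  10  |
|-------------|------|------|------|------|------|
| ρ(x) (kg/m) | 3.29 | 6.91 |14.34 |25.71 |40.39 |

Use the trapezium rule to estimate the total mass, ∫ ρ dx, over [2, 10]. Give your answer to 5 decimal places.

h = 2, n = 4.
(h/2)·[y₀ + 2y₁ + 2y₂ + 2y₃ + y₄] = 1·(137.60) = 137.60000.

137.60000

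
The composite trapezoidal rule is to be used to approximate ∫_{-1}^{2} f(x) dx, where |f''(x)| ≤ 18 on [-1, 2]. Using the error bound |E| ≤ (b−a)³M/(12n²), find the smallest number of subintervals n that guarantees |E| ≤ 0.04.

Need 486/(12n²) ≤ 0.04.
n² ≥ 486/(12·0.04) = 1012.5 ⇒ n ≥ 31.8198, so the smallest n is 32.

32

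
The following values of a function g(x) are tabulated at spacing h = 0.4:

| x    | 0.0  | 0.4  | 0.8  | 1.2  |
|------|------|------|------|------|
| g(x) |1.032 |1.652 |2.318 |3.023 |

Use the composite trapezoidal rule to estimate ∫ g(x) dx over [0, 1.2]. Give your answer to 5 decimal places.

h = 0.4, n = 3.
(h/2)·[y₀ + 2y₁ + 2y₂ + y₃] = 0.2·(11.995) = 2.39900.

2.39900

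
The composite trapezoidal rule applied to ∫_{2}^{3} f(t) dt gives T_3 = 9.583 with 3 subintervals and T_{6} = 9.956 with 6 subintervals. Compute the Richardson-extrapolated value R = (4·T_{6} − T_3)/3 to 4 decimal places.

R = (4·T_{6} − T_3) / 3 = (4·9.956 − 9.583)/3 = (30.241)/3 = 10.0803.

10.0803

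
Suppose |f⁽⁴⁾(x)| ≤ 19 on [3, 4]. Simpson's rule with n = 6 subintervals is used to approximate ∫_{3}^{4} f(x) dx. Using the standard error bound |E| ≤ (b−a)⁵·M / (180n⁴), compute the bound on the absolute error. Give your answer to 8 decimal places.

0.00008145

|E| ≤ (1)⁵·19 / (180·6⁴) = 19/233280 = 0.00008145.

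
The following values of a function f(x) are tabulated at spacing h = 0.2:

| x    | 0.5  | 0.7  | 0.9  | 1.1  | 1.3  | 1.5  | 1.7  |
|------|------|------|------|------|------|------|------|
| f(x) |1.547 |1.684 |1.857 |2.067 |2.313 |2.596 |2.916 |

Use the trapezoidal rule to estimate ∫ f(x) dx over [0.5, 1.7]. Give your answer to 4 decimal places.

2.5497

h = 0.2, n = 6.
(h/2)·[y₀ + 2y₁ + 2y₂ + 2y₃ + 2y₄ + 2y₅ + y₆] = 0.1·(25.497) = 2.5497.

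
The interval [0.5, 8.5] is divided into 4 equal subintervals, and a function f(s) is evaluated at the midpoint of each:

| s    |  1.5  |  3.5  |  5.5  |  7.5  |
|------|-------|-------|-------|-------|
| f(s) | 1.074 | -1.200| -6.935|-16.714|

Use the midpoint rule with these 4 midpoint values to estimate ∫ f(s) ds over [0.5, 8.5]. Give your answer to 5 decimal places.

-47.55000

h = 2, n = 4.
h·[y(m₁) + y(m₂) + y(m₃) + y(m₄)] = 2·(-23.775) = -47.55000.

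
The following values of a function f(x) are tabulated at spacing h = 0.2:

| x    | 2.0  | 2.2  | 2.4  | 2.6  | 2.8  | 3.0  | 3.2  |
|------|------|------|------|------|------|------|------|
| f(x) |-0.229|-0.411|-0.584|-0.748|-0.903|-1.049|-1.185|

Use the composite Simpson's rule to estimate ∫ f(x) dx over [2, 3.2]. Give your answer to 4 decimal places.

h = 0.2, n = 6.
(h/3)·[y₀ + 4y₁ + 2y₂ + 4y₃ + 2y₄ + 4y₅ + y₆] = 0.066667·(-13.220) = -0.8813.

-0.8813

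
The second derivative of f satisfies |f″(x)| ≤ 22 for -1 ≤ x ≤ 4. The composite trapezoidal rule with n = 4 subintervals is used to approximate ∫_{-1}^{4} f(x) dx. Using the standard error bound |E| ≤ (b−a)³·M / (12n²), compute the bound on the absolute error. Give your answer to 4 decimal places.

|E| ≤ (5)³·22 / (12·4²) = 2750/192 = 14.3229.

14.3229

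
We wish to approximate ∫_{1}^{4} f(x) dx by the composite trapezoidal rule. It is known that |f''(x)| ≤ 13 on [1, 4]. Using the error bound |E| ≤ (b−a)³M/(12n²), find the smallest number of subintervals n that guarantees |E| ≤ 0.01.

Need 351/(12n²) ≤ 0.01.
n² ≥ 351/(12·0.01) = 2925 ⇒ n ≥ 54.0833, so the smallest n is 55.

55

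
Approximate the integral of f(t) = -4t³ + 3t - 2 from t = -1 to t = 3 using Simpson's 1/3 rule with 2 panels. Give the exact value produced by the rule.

-76

h = (3 − (-1))/2 = 2.
Nodes t₀,…,t₂ = -1, 1, 3.
f(t) = -4t³ + 3t - 2: f₀=-1, f₁=-3, f₂=-101.
(h/3)·[f₀ + 4f₁ + f₂] = 0.666667·(-114) = -76.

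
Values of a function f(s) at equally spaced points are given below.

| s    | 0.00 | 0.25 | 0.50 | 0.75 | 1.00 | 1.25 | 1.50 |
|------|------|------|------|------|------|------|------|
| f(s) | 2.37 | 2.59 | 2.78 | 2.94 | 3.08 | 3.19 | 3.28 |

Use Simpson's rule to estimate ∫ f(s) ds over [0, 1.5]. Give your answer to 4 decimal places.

h = 0.25, n = 6.
(h/3)·[y₀ + 4y₁ + 2y₂ + 4y₃ + 2y₄ + 4y₅ + y₆] = 0.083333·(52.25) = 4.3542.

4.3542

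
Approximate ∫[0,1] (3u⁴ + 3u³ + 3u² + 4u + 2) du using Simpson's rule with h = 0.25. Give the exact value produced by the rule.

h = (1 − 0)/4 = 0.25.
Nodes u₀,…,u₄ = 0, 0.25, 0.5, 0.75, 1.
f(u) = 3u⁴ + 3u³ + 3u² + 4u + 2: f₀=2, f₁=3.24609375, f₂=5.3125, f₃=8.90234375, f₄=15.
(h/3)·[f₀ + 4f₁ + 2f₂ + 4f₃ + f₄] = 0.083333·(76.21875) = 6.3515625.

6.3515625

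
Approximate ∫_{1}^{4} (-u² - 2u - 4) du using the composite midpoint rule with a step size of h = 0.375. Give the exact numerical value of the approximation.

-47.96484375

h = (4 − 1)/8 = 0.375.
Midpoints m₁,…,m₈ = 1.1875, 1.5625, 1.9375, 2.3125, 2.6875, 3.0625, 3.4375, 3.8125.
f(m₁)=-7.78515625, f(m₂)=-9.56640625, f(m₃)=-11.62890625, f(m₄)=-13.97265625, f(m₅)=-16.59765625, f(m₆)=-19.50390625, f(m₇)=-22.69140625, f(m₈)=-26.16015625.
h·[f(m₁) + f(m₂) + f(m₃) + f(m₄) + f(m₅) + f(m₆) + f(m₇) + f(m₈)] = 0.375·(-127.90625) = -47.96484375.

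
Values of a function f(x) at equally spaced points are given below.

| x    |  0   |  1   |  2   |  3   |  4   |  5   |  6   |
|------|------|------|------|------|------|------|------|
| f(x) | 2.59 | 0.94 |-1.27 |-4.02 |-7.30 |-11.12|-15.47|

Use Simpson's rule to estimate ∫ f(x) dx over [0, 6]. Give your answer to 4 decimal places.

-28.9400

h = 1, n = 6.
(h/3)·[y₀ + 4y₁ + 2y₂ + 4y₃ + 2y₄ + 4y₅ + y₆] = 0.333333·(-86.82) = -28.9400.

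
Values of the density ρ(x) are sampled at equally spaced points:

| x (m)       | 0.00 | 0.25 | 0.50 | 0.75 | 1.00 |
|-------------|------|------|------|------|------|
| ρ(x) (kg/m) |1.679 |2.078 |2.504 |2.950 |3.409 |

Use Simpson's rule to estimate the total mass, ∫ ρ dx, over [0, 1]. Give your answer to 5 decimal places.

2.51733

h = 0.25, n = 4.
(h/3)·[y₀ + 4y₁ + 2y₂ + 4y₃ + y₄] = 0.083333·(30.208) = 2.51733.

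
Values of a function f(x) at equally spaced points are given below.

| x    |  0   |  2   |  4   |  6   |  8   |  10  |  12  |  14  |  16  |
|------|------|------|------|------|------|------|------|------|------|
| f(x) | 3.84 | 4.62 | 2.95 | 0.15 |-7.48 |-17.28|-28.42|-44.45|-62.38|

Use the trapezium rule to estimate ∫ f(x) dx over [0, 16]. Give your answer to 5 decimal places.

h = 2, n = 8.
(h/2)·[y₀ + 2y₁ + 2y₂ + 2y₃ + 2y₄ + 2y₅ + 2y₆ + 2y₇ + y₈] = 1·(-238.36) = -238.36000.

-238.36000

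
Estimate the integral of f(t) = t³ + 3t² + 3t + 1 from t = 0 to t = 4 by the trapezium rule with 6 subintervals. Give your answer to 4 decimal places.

h = (4 − 0)/6 = 0.666667.
Nodes t₀,…,t₆ = 0, 0.666667, 1.333333, 2, 2.666667, 3.333333, 4.
f(t) = t³ + 3t² + 3t + 1: f₀=1, f₁=4.629630, f₂=12.703704, f₃=27, f₄=49.296296, f₅=81.370370, f₆=125.
(h/2)·[f₀ + 2f₁ + 2f₂ + 2f₃ + 2f₄ + 2f₅ + f₆] = 0.333333·(476) = 158.6667.

158.6667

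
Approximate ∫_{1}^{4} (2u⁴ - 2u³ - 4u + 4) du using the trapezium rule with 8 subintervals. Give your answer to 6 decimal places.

268.547607

h = (4 − 1)/8 = 0.375.
Nodes u₀,…,u₈ = 1, 1.375, 1.75, 2.125, 2.5, 2.875, 3.25, 3.625, 4.
f(u) = 2u⁴ - 2u³ - 4u + 4: f₀=0, f₁=0.44970703125, f₂=5.0390625, f₃=17.09033203125, f₄=40.875, f₅=81.61376953125, f₆=145.4765625, f₇=239.58251953125, f₈=372.
(h/2)·[f₀ + 2f₁ + 2f₂ + 2f₃ + 2f₄ + 2f₅ + 2f₆ + 2f₇ + f₈] = 0.1875·(1432.25390625) = 268.547607.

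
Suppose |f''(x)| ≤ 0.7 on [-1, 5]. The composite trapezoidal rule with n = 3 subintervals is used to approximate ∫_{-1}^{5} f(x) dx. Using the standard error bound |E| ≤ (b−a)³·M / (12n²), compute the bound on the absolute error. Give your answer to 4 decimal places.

|E| ≤ (6)³·0.7 / (12·3²) = 151.2/108 = 1.4000.

1.4000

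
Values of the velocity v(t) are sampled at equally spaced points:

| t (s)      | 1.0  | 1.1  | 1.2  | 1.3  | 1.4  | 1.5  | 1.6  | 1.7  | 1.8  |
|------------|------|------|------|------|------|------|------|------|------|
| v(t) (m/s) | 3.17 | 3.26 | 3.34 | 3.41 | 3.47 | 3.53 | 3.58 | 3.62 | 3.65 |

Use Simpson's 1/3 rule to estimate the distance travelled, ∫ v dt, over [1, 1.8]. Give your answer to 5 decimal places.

h = 0.1, n = 8.
(h/3)·[y₀ + 4y₁ + 2y₂ + 4y₃ + 2y₄ + 4y₅ + 2y₆ + 4y₇ + y₈] = 0.033333·(82.88) = 2.76267.

2.76267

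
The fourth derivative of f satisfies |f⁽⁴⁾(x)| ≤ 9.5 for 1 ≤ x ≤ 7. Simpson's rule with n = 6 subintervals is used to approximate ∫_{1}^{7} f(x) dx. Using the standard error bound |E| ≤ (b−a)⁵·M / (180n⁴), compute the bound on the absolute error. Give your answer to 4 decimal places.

|E| ≤ (6)⁵·9.5 / (180·6⁴) = 73872/233280 = 0.3167.

0.3167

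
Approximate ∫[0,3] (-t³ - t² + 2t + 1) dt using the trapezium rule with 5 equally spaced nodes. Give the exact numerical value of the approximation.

-18.796875

h = (3 − 0)/4 = 0.75.
Nodes t₀,…,t₄ = 0, 0.75, 1.5, 2.25, 3.
f(t) = -t³ - t² + 2t + 1: f₀=1, f₁=1.515625, f₂=-1.625, f₃=-10.953125, f₄=-29.
(h/2)·[f₀ + 2f₁ + 2f₂ + 2f₃ + f₄] = 0.375·(-50.125) = -18.796875.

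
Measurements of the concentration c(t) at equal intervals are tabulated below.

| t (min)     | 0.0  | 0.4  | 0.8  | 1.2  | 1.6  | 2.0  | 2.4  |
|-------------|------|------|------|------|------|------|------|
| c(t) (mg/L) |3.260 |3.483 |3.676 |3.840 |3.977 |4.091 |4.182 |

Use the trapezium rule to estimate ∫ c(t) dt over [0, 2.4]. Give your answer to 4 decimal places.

9.1152

h = 0.4, n = 6.
(h/2)·[y₀ + 2y₁ + 2y₂ + 2y₃ + 2y₄ + 2y₅ + y₆] = 0.2·(45.576) = 9.1152.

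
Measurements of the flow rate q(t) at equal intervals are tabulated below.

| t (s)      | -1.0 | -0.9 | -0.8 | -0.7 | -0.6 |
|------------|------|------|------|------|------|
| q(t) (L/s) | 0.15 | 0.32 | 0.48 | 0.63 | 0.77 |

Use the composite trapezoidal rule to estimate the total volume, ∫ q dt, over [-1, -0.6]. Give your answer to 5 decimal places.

h = 0.1, n = 4.
(h/2)·[y₀ + 2y₁ + 2y₂ + 2y₃ + y₄] = 0.05·(3.78) = 0.18900.

0.18900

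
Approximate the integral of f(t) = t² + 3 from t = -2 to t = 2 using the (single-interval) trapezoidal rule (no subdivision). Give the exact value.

T = (b−a)/2 · [f(-2) + f(2)] = 2·[7 + 7] = 28.

28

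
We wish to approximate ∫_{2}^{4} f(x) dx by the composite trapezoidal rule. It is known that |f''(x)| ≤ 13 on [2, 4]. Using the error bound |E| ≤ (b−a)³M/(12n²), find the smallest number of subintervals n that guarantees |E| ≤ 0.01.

30

Need 104/(12n²) ≤ 0.01.
n² ≥ 104/(12·0.01) = 866.667 ⇒ n ≥ 29.4392, so the smallest n is 30.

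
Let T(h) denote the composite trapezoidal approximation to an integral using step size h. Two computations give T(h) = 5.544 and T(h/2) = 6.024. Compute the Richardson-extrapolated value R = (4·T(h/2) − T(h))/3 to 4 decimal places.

R = (4·T(h/2) − T(h)) / 3 = (4·6.024 − 5.544)/3 = (18.552)/3 = 6.1840.

6.1840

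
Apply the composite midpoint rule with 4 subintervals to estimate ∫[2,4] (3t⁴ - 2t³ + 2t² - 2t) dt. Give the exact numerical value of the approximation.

494.2109375

h = (4 − 2)/4 = 0.5.
Midpoints m₁,…,m₄ = 2.25, 2.75, 3.25, 3.75.
f(m₁)=59.73046875, f(m₂)=139.60546875, f(m₃)=280.66796875, f(m₄)=508.41796875.
h·[f(m₁) + f(m₂) + f(m₃) + f(m₄)] = 0.5·(988.421875) = 494.2109375.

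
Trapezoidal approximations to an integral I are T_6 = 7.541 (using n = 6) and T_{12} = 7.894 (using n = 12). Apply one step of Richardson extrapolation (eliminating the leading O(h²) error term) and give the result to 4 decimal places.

R = (4·T_{12} − T_6) / 3 = (4·7.894 − 7.541)/3 = (24.035)/3 = 8.0117.

8.0117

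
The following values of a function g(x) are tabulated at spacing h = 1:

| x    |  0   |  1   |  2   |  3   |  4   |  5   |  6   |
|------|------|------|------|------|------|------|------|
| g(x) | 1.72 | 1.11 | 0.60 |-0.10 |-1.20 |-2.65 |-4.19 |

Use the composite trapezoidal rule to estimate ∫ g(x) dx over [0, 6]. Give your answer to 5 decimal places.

h = 1, n = 6.
(h/2)·[y₀ + 2y₁ + 2y₂ + 2y₃ + 2y₄ + 2y₅ + y₆] = 0.5·(-6.95) = -3.47500.

-3.47500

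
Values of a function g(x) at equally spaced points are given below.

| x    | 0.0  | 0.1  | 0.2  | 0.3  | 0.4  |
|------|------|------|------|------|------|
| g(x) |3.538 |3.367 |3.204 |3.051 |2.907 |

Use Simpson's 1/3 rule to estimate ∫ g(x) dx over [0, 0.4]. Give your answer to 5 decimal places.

1.28417

h = 0.1, n = 4.
(h/3)·[y₀ + 4y₁ + 2y₂ + 4y₃ + y₄] = 0.033333·(38.525) = 1.28417.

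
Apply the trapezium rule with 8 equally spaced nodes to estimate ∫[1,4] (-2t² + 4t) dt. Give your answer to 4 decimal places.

h = (4 − 1)/7 = 0.428571.
Nodes t₀,…,t₇ = 1, 1.428571, 1.857143, 2.285714, 2.714286, 3.142857, 3.571429, 4.
f(t) = -2t² + 4t: f₀=2, f₁=1.632653, f₂=0.530612, f₃=-1.306122, f₄=-3.877551, f₅=-7.183673, f₆=-11.224490, f₇=-16.
(h/2)·[f₀ + 2f₁ + 2f₂ + 2f₃ + 2f₄ + 2f₅ + 2f₆ + f₇] = 0.214286·(-56.857143) = -12.1837.

-12.1837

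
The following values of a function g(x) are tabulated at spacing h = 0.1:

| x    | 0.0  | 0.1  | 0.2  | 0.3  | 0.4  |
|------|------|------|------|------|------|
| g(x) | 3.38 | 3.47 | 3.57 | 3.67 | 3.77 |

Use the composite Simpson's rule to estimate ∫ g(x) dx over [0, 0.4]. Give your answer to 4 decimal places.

1.4283

h = 0.1, n = 4.
(h/3)·[y₀ + 4y₁ + 2y₂ + 4y₃ + y₄] = 0.033333·(42.85) = 1.4283.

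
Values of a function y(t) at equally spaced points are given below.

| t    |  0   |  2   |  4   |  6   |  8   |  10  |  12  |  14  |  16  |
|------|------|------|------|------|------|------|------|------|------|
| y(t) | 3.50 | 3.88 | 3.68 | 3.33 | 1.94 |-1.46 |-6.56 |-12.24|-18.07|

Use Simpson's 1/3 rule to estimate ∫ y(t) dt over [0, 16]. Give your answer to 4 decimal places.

-28.2733

h = 2, n = 8.
(h/3)·[y₀ + 4y₁ + 2y₂ + 4y₃ + 2y₄ + 4y₅ + 2y₆ + 4y₇ + y₈] = 0.666667·(-42.41) = -28.2733.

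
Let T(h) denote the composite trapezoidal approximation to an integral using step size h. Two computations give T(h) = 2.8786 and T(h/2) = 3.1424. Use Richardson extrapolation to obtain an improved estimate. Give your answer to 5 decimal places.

3.23033

R = (4·T(h/2) − T(h)) / 3 = (4·3.1424 − 2.8786)/3 = (9.6910)/3 = 3.23033.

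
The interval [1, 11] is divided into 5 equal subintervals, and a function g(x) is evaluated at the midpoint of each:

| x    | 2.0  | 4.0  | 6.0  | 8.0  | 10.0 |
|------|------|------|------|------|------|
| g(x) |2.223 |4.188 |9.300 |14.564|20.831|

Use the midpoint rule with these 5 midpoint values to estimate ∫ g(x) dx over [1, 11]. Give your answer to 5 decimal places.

102.21200

h = 2, n = 5.
h·[y(m₁) + y(m₂) + y(m₃) + y(m₄) + y(m₅)] = 2·(51.106) = 102.21200.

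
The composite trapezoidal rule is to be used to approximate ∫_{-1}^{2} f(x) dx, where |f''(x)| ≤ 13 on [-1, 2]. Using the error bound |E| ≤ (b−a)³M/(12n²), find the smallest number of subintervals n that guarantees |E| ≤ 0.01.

Need 351/(12n²) ≤ 0.01.
n² ≥ 351/(12·0.01) = 2925 ⇒ n ≥ 54.0833, so the smallest n is 55.

55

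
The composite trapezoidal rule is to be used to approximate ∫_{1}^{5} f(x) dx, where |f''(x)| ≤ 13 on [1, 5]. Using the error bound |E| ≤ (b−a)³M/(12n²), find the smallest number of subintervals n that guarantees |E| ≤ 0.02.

Need 832/(12n²) ≤ 0.02.
n² ≥ 832/(12·0.02) = 3466.67 ⇒ n ≥ 58.8784, so the smallest n is 59.

59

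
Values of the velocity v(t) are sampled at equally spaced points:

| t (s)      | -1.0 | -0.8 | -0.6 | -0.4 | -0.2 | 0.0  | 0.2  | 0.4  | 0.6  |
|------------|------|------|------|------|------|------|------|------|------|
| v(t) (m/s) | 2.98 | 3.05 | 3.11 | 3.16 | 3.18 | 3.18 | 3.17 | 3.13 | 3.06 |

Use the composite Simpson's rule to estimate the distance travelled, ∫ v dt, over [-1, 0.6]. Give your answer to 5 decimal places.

h = 0.2, n = 8.
(h/3)·[y₀ + 4y₁ + 2y₂ + 4y₃ + 2y₄ + 4y₅ + 2y₆ + 4y₇ + y₈] = 0.066667·(75.04) = 5.00267.

5.00267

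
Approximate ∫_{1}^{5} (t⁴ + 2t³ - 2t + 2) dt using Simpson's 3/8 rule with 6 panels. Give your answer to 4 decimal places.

921.0370

h = (5 − 1)/6 = 0.666667.
Nodes t₀,…,t₆ = 1, 1.666667, 2.333333, 3, 3.666667, 4.333333, 5.
f(t) = t⁴ + 2t³ - 2t + 2: f₀=3, f₁=15.641975, f₂=52.382716, f₃=131, f₄=274.012346, f₅=508.679012, f₆=867.
(3h/8)·[f₀ + 3f₁ + 3f₂ + 2f₃ + 3f₄ + 3f₅ + f₆] = 0.25·(3684.148148) = 921.0370.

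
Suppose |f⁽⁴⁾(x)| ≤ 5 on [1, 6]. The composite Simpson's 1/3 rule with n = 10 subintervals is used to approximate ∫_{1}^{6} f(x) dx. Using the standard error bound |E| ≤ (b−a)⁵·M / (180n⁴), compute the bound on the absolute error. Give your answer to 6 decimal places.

|E| ≤ (5)⁵·5 / (180·10⁴) = 15625/1800000 = 0.008681.

0.008681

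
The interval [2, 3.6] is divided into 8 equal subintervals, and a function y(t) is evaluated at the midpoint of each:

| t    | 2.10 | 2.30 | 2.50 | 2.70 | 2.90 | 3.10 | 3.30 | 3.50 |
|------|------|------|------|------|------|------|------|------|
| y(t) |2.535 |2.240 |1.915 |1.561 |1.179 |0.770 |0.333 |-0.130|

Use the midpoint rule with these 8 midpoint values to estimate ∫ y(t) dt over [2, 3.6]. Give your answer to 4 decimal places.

h = 0.2, n = 8.
h·[y(m₁) + y(m₂) + y(m₃) + y(m₄) + y(m₅) + y(m₆) + y(m₇) + y(m₈)] = 0.2·(10.403) = 2.0806.

2.0806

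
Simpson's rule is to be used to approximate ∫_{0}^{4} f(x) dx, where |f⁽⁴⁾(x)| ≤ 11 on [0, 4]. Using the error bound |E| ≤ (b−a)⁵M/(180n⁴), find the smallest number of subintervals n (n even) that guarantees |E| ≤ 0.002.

Need 11264/(180n⁴) ≤ 0.002.
n⁴ ≥ 11264/(180·0.002) = 31288.9 ⇒ n ≥ 13.2999, so the smallest even n is 14. (n must be even for Simpson's rule.)

14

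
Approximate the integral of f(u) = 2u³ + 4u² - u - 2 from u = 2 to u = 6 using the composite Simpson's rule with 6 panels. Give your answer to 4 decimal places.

h = (6 − 2)/6 = 0.666667.
Nodes u₀,…,u₆ = 2, 2.666667, 3.333333, 4, 4.666667, 5.333333, 6.
f(u) = 2u³ + 4u² - u - 2: f₀=28, f₁=61.703704, f₂=113.185185, f₃=186, f₄=283.703704, f₅=409.851852, f₆=568.
(h/3)·[f₀ + 4f₁ + 2f₂ + 4f₃ + 2f₄ + 4f₅ + f₆] = 0.222222·(4020) = 893.3333.

893.3333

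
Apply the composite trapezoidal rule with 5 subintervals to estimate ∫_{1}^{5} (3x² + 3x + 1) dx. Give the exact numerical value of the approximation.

h = (5 − 1)/5 = 0.8.
Nodes x₀,…,x₅ = 1, 1.8, 2.6, 3.4, 4.2, 5.
f(x) = 3x² + 3x + 1: f₀=7, f₁=16.12, f₂=29.08, f₃=45.88, f₄=66.52, f₅=91.
(h/2)·[f₀ + 2f₁ + 2f₂ + 2f₃ + 2f₄ + f₅] = 0.4·(413.2) = 165.28.

165.28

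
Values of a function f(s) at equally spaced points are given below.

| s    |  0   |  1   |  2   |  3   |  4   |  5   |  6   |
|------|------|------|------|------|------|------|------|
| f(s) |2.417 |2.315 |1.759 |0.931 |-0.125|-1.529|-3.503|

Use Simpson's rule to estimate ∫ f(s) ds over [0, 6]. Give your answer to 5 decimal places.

3.01667

h = 1, n = 6.
(h/3)·[y₀ + 4y₁ + 2y₂ + 4y₃ + 2y₄ + 4y₅ + y₆] = 0.333333·(9.050) = 3.01667.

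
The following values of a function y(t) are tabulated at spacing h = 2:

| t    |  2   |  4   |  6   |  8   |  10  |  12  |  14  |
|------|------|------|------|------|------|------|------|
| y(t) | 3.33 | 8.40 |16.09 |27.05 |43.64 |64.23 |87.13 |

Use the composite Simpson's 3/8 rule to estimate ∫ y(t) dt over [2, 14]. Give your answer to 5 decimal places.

h = 2, n = 6.
(3h/8)·[y₀ + 3y₁ + 3y₂ + 2y₃ + 3y₄ + 3y₅ + y₆] = 0.75·(541.64) = 406.23000.

406.23000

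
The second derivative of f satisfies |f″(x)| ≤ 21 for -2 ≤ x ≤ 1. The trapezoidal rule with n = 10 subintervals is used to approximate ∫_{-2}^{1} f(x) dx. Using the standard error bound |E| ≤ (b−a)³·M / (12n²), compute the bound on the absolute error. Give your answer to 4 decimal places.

|E| ≤ (3)³·21 / (12·10²) = 567/1200 = 0.4725.

0.4725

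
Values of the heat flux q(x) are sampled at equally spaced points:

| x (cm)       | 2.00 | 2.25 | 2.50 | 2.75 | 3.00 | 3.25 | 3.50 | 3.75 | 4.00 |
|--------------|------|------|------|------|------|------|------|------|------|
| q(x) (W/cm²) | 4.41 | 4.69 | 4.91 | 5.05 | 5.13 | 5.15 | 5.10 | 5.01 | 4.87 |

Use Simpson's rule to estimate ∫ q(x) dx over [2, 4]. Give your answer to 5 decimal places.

9.93000

h = 0.25, n = 8.
(h/3)·[y₀ + 4y₁ + 2y₂ + 4y₃ + 2y₄ + 4y₅ + 2y₆ + 4y₇ + y₈] = 0.083333·(119.16) = 9.93000.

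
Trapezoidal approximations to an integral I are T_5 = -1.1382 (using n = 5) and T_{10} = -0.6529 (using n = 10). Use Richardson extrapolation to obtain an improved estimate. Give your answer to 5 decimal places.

R = (4·T_{10} − T_5) / 3 = (4·(-0.6529) − (-1.1382))/3 = (-1.4734)/3 = -0.49113.

-0.49113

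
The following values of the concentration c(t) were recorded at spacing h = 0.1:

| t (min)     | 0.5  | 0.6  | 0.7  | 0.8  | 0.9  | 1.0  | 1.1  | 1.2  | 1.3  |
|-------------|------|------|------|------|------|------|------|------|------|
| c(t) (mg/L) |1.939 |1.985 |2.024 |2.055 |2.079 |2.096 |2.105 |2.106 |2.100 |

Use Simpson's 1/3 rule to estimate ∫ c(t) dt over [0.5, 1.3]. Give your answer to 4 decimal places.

1.6474

h = 0.1, n = 8.
(h/3)·[y₀ + 4y₁ + 2y₂ + 4y₃ + 2y₄ + 4y₅ + 2y₆ + 4y₇ + y₈] = 0.033333·(49.423) = 1.6474.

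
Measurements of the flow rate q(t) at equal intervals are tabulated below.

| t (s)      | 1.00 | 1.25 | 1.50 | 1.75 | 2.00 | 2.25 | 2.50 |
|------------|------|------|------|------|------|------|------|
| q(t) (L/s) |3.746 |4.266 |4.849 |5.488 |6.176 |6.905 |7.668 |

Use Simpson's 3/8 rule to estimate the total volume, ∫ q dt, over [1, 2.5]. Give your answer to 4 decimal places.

h = 0.25, n = 6.
(3h/8)·[y₀ + 3y₁ + 3y₂ + 2y₃ + 3y₄ + 3y₅ + y₆] = 0.09375·(88.978) = 8.3417.

8.3417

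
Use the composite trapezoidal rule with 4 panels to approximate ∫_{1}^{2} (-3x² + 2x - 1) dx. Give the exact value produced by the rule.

h = (2 − 1)/4 = 0.25.
Nodes x₀,…,x₄ = 1, 1.25, 1.5, 1.75, 2.
f(x) = -3x² + 2x - 1: f₀=-2, f₁=-3.1875, f₂=-4.75, f₃=-6.6875, f₄=-9.
(h/2)·[f₀ + 2f₁ + 2f₂ + 2f₃ + f₄] = 0.125·(-40.25) = -5.03125.

-5.03125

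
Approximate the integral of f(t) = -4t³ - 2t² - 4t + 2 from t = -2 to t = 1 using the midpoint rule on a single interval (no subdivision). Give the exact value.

12

M = (b−a)·f(-0.5) = 3·(4) = 12.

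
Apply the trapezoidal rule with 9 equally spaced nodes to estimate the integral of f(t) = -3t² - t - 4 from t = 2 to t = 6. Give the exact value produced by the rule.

h = (6 − 2)/8 = 0.5.
Nodes t₀,…,t₈ = 2, 2.5, 3, 3.5, 4, 4.5, 5, 5.5, 6.
f(t) = -3t² - t - 4: f₀=-18, f₁=-25.25, f₂=-34, f₃=-44.25, f₄=-56, f₅=-69.25, f₆=-84, f₇=-100.25, f₈=-118.
(h/2)·[f₀ + 2f₁ + 2f₂ + 2f₃ + 2f₄ + 2f₅ + 2f₆ + 2f₇ + f₈] = 0.25·(-962) = -240.5.

-240.5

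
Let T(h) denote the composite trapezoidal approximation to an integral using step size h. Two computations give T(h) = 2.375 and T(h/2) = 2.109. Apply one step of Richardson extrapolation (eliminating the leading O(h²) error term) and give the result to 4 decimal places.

2.0203

R = (4·T(h/2) − T(h)) / 3 = (4·2.109 − 2.375)/3 = (6.061)/3 = 2.0203.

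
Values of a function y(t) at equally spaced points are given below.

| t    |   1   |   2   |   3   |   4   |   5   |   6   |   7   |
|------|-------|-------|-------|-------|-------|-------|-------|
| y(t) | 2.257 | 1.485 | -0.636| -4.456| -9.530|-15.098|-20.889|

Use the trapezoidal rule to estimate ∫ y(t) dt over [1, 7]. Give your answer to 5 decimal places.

-37.55100

h = 1, n = 6.
(h/2)·[y₀ + 2y₁ + 2y₂ + 2y₃ + 2y₄ + 2y₅ + y₆] = 0.5·(-75.102) = -37.55100.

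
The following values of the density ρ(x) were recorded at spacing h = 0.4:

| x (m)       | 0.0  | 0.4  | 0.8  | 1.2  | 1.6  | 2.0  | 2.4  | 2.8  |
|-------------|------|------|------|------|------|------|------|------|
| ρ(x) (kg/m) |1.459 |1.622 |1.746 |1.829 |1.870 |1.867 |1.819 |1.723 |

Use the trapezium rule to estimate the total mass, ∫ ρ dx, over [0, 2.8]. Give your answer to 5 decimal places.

4.93760

h = 0.4, n = 7.
(h/2)·[y₀ + 2y₁ + 2y₂ + 2y₃ + 2y₄ + 2y₅ + 2y₆ + y₇] = 0.2·(24.688) = 4.93760.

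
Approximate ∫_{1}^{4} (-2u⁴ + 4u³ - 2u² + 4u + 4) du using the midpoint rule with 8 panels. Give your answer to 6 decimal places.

-152.234711

h = (4 − 1)/8 = 0.375.
Midpoints m₁,…,m₈ = 1.1875, 1.5625, 1.9375, 2.3125, 2.6875, 3.0625, 3.4375, 3.8125.
f(m₁)=8.650848388671875, f(m₂)=8.705047607421875, f(m₃)=5.151336669921875, f(m₄)=-5.174346923828125, f(m₅)=-26.385284423828125, f(m₆)=-63.543975830078125, f(m₇)=-122.662139892578125, f(m₈)=-210.700714111328125.
h·[f(m₁) + f(m₂) + f(m₃) + f(m₄) + f(m₅) + f(m₆) + f(m₇) + f(m₈)] = 0.375·(-405.959228515625) = -152.234711.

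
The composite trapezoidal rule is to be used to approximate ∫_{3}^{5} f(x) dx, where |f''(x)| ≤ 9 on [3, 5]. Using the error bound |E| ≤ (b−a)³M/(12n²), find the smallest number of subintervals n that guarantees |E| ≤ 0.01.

25

Need 72/(12n²) ≤ 0.01.
n² ≥ 72/(12·0.01) = 600 ⇒ n ≥ 24.4949, so the smallest n is 25.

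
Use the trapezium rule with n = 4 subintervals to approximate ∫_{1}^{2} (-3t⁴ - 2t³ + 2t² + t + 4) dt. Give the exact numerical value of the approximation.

h = (2 − 1)/4 = 0.25.
Nodes t₀,…,t₄ = 1, 1.25, 1.5, 1.75, 2.
f(t) = -3t⁴ - 2t³ + 2t² + t + 4: f₀=2, f₁=-2.85546875, f₂=-11.9375, f₃=-26.98046875, f₄=-50.
(h/2)·[f₀ + 2f₁ + 2f₂ + 2f₃ + f₄] = 0.125·(-131.546875) = -16.443359375.

-16.443359375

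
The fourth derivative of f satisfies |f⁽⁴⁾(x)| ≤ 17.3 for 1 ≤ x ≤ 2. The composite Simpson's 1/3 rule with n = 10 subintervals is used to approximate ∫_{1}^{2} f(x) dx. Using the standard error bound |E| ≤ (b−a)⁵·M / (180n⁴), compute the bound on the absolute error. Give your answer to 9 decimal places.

0.000009611

|E| ≤ (1)⁵·17.3 / (180·10⁴) = 17.3/1800000 = 0.000009611.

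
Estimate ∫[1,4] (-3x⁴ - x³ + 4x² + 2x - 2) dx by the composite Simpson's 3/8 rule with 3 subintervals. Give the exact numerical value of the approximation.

h = (4 − 1)/3 = 1.
Nodes x₀,…,x₃ = 1, 2, 3, 4.
f(x) = -3x⁴ - x³ + 4x² + 2x - 2: f₀=0, f₁=-38, f₂=-230, f₃=-762.
(3h/8)·[f₀ + 3f₁ + 3f₂ + f₃] = 0.375·(-1566) = -587.25.

-587.25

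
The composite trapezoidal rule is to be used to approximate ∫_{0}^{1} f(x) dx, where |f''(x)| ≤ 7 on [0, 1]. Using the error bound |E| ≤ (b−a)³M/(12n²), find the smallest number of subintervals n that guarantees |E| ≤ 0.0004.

39

Need 7/(12n²) ≤ 0.0004.
n² ≥ 7/(12·0.0004) = 1458.33 ⇒ n ≥ 38.1881, so the smallest n is 39.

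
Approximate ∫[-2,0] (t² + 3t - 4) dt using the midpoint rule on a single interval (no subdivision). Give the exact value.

M = (b−a)·f(-1) = 2·(-6) = -12.

-12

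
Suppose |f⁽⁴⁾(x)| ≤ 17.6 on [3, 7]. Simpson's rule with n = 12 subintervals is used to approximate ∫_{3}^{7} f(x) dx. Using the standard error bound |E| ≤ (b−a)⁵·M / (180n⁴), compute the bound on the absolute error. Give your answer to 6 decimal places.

0.004829

|E| ≤ (4)⁵·17.6 / (180·12⁴) = 18022.4/3732480 = 0.004829.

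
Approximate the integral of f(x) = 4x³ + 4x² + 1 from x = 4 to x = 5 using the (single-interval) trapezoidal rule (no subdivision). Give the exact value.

T = (b−a)/2 · [f(4) + f(5)] = 0.5·[321 + 601] = 461.

461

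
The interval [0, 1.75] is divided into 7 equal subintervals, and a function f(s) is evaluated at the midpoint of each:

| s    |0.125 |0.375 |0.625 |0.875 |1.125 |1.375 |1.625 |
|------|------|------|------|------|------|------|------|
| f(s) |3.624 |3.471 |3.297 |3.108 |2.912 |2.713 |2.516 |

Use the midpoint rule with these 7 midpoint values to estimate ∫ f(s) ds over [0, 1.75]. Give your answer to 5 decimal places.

h = 0.25, n = 7.
h·[y(m₁) + y(m₂) + y(m₃) + y(m₄) + y(m₅) + y(m₆) + y(m₇)] = 0.25·(21.641) = 5.41025.

5.41025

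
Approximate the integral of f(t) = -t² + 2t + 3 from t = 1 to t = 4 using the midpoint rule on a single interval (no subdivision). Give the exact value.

M = (b−a)·f(2.5) = 3·(1.75) = 5.25.

5.25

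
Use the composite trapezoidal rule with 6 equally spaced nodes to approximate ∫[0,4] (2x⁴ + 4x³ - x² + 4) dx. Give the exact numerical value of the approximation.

697.27744

h = (4 − 0)/5 = 0.8.
Nodes x₀,…,x₅ = 0, 0.8, 1.6, 2.4, 3.2, 4.
f(x) = 2x⁴ + 4x³ - x² + 4: f₀=4, f₁=6.2272, f₂=30.9312, f₃=119.8912, f₄=334.5472, f₅=756.
(h/2)·[f₀ + 2f₁ + 2f₂ + 2f₃ + 2f₄ + f₅] = 0.4·(1743.1936) = 697.27744.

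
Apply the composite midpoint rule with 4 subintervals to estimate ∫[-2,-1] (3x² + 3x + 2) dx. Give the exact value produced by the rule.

4.484375

h = (-1 − (-2))/4 = 0.25.
Midpoints m₁,…,m₄ = -1.875, -1.625, -1.375, -1.125.
f(m₁)=6.921875, f(m₂)=5.046875, f(m₃)=3.546875, f(m₄)=2.421875.
h·[f(m₁) + f(m₂) + f(m₃) + f(m₄)] = 0.25·(17.9375) = 4.484375.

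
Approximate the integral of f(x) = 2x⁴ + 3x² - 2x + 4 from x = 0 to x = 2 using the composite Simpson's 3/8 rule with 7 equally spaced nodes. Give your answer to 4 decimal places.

24.8148

h = (2 − 0)/6 = 0.333333.
Nodes x₀,…,x₆ = 0, 0.333333, 0.666667, 1, 1.333333, 1.666667, 2.
f(x) = 2x⁴ + 3x² - 2x + 4: f₀=4, f₁=3.691358, f₂=4.395062, f₃=7, f₄=12.987654, f₅=24.432099, f₆=44.
(3h/8)·[f₀ + 3f₁ + 3f₂ + 2f₃ + 3f₄ + 3f₅ + f₆] = 0.125·(198.518519) = 24.8148.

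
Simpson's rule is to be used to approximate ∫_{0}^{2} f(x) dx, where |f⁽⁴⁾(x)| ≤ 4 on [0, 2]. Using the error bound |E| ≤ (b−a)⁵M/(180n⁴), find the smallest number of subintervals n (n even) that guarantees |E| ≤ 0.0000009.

Need 128/(180n⁴) ≤ 0.0000009.
n⁴ ≥ 128/(180·0.0000009) = 790123 ⇒ n ≥ 29.8142, so the smallest even n is 30. (n must be even for Simpson's rule.)

30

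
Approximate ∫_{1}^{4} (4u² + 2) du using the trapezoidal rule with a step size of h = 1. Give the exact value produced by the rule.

h = (4 − 1)/3 = 1.
Nodes u₀,…,u₃ = 1, 2, 3, 4.
f(u) = 4u² + 2: f₀=6, f₁=18, f₂=38, f₃=66.
(h/2)·[f₀ + 2f₁ + 2f₂ + f₃] = 0.5·(184) = 92.

92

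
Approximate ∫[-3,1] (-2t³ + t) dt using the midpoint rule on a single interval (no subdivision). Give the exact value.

M = (b−a)·f(-1) = 4·(1) = 4.

4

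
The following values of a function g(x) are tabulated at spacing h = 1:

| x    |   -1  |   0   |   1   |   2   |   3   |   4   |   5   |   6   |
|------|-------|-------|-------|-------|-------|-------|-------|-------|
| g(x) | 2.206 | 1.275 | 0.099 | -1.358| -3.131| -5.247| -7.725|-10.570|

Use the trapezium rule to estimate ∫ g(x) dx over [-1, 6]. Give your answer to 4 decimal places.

-20.2690

h = 1, n = 7.
(h/2)·[y₀ + 2y₁ + 2y₂ + 2y₃ + 2y₄ + 2y₅ + 2y₆ + y₇] = 0.5·(-40.538) = -20.2690.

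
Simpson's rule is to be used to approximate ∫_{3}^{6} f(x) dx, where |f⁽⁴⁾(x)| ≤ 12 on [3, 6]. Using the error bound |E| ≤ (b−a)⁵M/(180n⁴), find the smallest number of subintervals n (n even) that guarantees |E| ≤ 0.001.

Need 2916/(180n⁴) ≤ 0.001.
n⁴ ≥ 2916/(180·0.001) = 16200 ⇒ n ≥ 11.2818, so the smallest even n is 12. (n must be even for Simpson's rule.)

12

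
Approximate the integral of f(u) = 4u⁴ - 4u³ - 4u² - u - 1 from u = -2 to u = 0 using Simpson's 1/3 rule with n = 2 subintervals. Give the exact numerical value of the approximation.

32

h = (0 − (-2))/2 = 1.
Nodes u₀,…,u₂ = -2, -1, 0.
f(u) = 4u⁴ - 4u³ - 4u² - u - 1: f₀=81, f₁=4, f₂=-1.
(h/3)·[f₀ + 4f₁ + f₂] = 0.333333·(96) = 32.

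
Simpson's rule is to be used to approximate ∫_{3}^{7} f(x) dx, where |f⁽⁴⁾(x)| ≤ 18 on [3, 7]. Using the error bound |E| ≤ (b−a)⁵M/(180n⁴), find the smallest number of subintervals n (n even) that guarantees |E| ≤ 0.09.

6

Need 18432/(180n⁴) ≤ 0.09.
n⁴ ≥ 18432/(180·0.09) = 1137.78 ⇒ n ≥ 5.8078, so the smallest even n is 6. (n must be even for Simpson's rule.)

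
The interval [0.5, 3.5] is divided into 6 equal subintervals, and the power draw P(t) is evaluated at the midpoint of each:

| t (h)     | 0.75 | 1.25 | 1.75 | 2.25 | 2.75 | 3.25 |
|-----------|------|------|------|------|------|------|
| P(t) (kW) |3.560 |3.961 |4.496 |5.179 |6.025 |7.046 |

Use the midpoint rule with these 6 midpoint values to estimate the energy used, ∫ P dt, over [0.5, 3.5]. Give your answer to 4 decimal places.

15.1335

h = 0.5, n = 6.
h·[y(m₁) + y(m₂) + y(m₃) + y(m₄) + y(m₅) + y(m₆)] = 0.5·(30.267) = 15.1335.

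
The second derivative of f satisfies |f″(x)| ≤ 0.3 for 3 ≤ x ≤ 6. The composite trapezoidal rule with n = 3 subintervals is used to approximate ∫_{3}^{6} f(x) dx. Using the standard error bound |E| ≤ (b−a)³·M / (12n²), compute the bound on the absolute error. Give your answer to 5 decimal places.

0.07500

|E| ≤ (3)³·0.3 / (12·3²) = 8.1/108 = 0.07500.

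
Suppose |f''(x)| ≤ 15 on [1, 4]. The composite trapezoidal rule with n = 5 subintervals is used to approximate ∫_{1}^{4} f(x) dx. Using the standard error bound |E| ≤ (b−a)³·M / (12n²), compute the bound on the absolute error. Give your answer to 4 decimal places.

1.3500

|E| ≤ (3)³·15 / (12·5²) = 405/300 = 1.3500.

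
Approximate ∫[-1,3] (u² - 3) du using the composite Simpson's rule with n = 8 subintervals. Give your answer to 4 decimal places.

-2.6667

h = (3 − (-1))/8 = 0.5.
Nodes u₀,…,u₈ = -1, -0.5, 0, 0.5, 1, 1.5, 2, 2.5, 3.
f(u) = u² - 3: f₀=-2, f₁=-2.75, f₂=-3, f₃=-2.75, f₄=-2, f₅=-0.75, f₆=1, f₇=3.25, f₈=6.
(h/3)·[f₀ + 4f₁ + 2f₂ + 4f₃ + 2f₄ + 4f₅ + 2f₆ + 4f₇ + f₈] = 0.166667·(-16) = -2.6667.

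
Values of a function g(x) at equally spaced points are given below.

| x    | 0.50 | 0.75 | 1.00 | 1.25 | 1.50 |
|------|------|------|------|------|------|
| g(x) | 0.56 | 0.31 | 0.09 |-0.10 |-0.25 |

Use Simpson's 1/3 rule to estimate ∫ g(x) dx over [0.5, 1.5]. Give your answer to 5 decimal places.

h = 0.25, n = 4.
(h/3)·[y₀ + 4y₁ + 2y₂ + 4y₃ + y₄] = 0.083333·(1.33) = 0.11083.

0.11083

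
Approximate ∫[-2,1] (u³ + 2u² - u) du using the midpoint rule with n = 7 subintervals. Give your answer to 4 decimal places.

h = (1 − (-2))/7 = 0.428571.
Midpoints m₁,…,m₇ = -1.785714, -1.357143, -0.928571, -0.5, -0.071429, 0.357143, 0.785714.
f(m₁)=2.469023, f(m₂)=2.541181, f(m₃)=1.852405, f(m₄)=0.875, f(m₅)=0.081268, f(m₆)=-0.056487, f(m₇)=0.934038.
h·[f(m₁) + f(m₂) + f(m₃) + f(m₄) + f(m₅) + f(m₆) + f(m₇)] = 0.428571·(8.696429) = 3.7270.

3.7270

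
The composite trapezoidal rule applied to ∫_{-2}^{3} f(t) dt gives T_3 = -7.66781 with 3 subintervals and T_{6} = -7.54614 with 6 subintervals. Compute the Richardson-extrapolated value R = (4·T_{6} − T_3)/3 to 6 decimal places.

-7.505583

R = (4·T_{6} − T_3) / 3 = (4·(-7.54614) − (-7.66781))/3 = (-22.51675)/3 = -7.505583.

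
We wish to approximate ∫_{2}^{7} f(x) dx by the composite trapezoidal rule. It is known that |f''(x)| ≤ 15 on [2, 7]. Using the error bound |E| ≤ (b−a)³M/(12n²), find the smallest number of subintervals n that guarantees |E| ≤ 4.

7

Need 1875/(12n²) ≤ 4.
n² ≥ 1875/(12·4) = 39.0625 ⇒ n ≥ 6.2500, so the smallest n is 7.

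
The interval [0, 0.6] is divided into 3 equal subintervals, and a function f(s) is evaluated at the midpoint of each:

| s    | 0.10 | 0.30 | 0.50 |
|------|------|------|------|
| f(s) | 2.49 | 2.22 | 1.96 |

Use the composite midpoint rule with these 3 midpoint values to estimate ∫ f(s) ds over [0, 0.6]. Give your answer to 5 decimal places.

h = 0.2, n = 3.
h·[y(m₁) + y(m₂) + y(m₃)] = 0.2·(6.67) = 1.33400.

1.33400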